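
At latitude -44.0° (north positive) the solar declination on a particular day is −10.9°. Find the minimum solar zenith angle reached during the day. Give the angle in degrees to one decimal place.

33.1°

At local solar noon the hour angle is zero, so the zenith angle is |φ − δ| = |-44.0° − (-10.9°)| = 33.1°.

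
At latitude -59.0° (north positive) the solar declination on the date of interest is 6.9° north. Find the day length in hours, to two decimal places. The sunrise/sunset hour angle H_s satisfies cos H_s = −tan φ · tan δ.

−tan φ tan δ = −(-1.6643)(0.1210) = 0.2014; H_s = arccos(0.2014) = 78.38°.
Day length = 2 H_s / 15° h⁻¹ = 156.76° / 15 = 10.451 h.

10.45 hours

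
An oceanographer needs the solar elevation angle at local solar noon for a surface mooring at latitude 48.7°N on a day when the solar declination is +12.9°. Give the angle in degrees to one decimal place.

54.2°

At local solar noon the hour angle is zero, so the elevation is 90° − |φ − δ| = 90° − |48.7° − (12.9°)| = 90° − 35.8° = 54.2°.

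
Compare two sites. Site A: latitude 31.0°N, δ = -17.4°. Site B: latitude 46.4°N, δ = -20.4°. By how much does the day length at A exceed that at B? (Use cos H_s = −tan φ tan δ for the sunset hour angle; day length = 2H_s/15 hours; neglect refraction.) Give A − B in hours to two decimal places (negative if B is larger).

A: H_s = arccos(−tan 31.0° · tan -17.4°) = 79.15°, so 2H_s/15 = 10.5533 h.
B: H_s = arccos(−tan 46.4° · tan -20.4°) = 67.01°, so 2H_s/15 = 8.9347 h.
A − B = 10.5533 − 8.9347 = 1.6186 h.

+1.62 h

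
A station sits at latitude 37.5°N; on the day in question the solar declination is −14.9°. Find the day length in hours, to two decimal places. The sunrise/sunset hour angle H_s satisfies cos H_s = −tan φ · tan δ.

10.43 hours

cos H_s = −tan(37.5°) · tan(-14.9°) = 0.2042, so H_s = arccos(0.2042) = 78.22°.
Day length = 2 H_s / 15° h⁻¹ = 156.44° / 15 = 10.429 h.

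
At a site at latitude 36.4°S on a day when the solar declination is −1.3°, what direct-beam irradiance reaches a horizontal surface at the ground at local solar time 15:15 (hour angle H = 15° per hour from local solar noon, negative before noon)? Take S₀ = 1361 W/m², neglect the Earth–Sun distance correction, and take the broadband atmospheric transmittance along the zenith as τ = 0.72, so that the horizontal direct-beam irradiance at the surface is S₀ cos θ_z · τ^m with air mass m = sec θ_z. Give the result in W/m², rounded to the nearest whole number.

Hour angle H = 15° × (15.25 − 12) = 48.75°.
With φ = -36.4°, δ = -1.3°, H = 48.75°: sin φ sin δ = 0.0135, cos φ cos δ cos H = 0.5306, so cos θ_z = 0.5441.
Air mass m = 1/cos θ_z = 1/0.5441 = 1.838; τ^m = 0.72^1.838 = 0.5467.
Surface direct beam = 1361 × 0.5441 × 0.5467 = 404.84 W/m².

405 W/m²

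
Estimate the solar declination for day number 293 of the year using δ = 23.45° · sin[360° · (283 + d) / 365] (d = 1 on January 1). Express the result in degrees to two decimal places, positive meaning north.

-11.05°

360 × (283 + 293) / 365 = 568.110°; sin(568.110°) = -0.4712.
δ = 23.45 × -0.4712 = -11.050° ≈ -11.05°.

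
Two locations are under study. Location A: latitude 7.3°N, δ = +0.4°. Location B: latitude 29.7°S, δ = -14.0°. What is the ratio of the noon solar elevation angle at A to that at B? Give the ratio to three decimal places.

A: 90° − |7.3 − (0.4)| = 83.10°.
B: 90° − |-29.7 − (-14.0)| = 74.30°.
Ratio A/B = 83.1000 / 74.3000 = 1.1184.

1.118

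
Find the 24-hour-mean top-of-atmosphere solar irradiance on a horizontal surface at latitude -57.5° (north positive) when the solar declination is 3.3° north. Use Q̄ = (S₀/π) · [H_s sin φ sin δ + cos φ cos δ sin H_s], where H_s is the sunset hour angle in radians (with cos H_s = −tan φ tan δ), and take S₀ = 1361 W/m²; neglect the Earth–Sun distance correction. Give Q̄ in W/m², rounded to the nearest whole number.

The sunset hour angle satisfies cos H_s = −tan φ tan δ = 0.0905, giving H_s = 84.81°. In radians, H_s = 1.4802.
H_s sin φ sin δ = 1.4802 × -0.8434 × 0.0576 = -0.0719.
cos φ cos δ sin H_s = 0.5373 × 0.9983 × 0.9959 = 0.5342.
Q̄ = (1361/π) × (-0.0719 + 0.5342) = 433.22 × 0.4623 = 200.28 W/m².

200 W/m²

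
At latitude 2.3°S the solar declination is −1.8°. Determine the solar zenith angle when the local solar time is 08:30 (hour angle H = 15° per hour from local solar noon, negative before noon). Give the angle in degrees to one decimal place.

52.5°

Hour angle H = 15° × (8.5 − 12) = -52.50°.
cos θ_z = sin(-2.3°) sin(-1.8°) + cos(-2.3°) cos(-1.8°) cos(-52.50°) = 0.0013 + 0.6080 = 0.6093.
θ_z = arccos(0.6093) = 52.46°.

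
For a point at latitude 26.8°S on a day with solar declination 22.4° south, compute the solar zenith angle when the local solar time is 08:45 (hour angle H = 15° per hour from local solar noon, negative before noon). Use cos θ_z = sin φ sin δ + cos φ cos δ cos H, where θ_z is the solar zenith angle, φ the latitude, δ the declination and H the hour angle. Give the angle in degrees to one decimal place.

44.3°

Hour angle H = 15° × (8.75 − 12) = -48.75°.
cos θ_z = sin φ sin δ + cos φ cos δ cos H = (-0.4509)(-0.3811) + (0.8926)(0.9245)(0.6593) = 0.7159.
θ_z = arccos(0.7159) = 44.28°.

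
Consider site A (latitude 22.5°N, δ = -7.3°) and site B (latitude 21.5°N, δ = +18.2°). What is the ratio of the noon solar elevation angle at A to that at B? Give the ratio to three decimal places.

A: 90° − |22.5 − (-7.3)| = 60.20°.
B: 90° − |21.5 − (18.2)| = 86.70°.
Ratio A/B = 60.2000 / 86.7000 = 0.6943.

0.694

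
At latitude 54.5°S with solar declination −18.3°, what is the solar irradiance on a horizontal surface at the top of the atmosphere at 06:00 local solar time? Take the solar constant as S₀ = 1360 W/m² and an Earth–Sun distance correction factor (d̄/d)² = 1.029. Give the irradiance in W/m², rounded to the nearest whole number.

Hour angle H = 15° × (6 − 12) = -90.00°.
cos θ_z = sin φ sin δ + cos φ cos δ cos H = (-0.8141)(-0.3140) + (0.5807)(0.9494)(0.0000) = 0.2556.
Top-of-atmosphere irradiance = S₀ (d̄/d)² cos θ_z = 1360 × 1.029 × 0.2556 = 357.70 W/m².

358 W/m²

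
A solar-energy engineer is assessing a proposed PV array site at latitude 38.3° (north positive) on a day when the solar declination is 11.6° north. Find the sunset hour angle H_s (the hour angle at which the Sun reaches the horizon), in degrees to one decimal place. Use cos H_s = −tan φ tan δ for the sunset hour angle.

cos H_s = −tan(38.3°) · tan(11.6°) = -0.1621, so H_s = arccos(-0.1621) = 99.33°.

99.3°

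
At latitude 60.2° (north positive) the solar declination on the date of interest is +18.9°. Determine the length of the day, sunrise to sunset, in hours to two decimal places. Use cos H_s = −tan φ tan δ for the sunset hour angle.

−tan φ tan δ = −(1.7461)(0.3424) = -0.5979; H_s = arccos(-0.5979) = 126.72°.
Day length = 2 H_s / 15° h⁻¹ = 253.44° / 15 = 16.896 h.

16.90 hours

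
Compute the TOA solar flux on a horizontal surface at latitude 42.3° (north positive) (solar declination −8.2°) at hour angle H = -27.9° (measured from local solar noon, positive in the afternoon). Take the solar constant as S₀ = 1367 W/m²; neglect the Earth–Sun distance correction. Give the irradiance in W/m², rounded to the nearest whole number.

cos θ_z = sin φ sin δ + cos φ cos δ cos H = (0.6730)(-0.1426) + (0.7396)(0.9898)(0.8838) = 0.5510.
Top-of-atmosphere irradiance = S₀ cos θ_z = 1367 × 0.5510 = 753.22 W/m².

753 W/m²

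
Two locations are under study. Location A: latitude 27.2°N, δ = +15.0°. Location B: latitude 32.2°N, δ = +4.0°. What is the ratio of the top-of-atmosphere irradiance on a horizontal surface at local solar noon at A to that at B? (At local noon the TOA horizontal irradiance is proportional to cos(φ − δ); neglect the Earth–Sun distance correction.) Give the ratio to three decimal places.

A: cos θ_z = cos(27.2° − (15.0°)) = 0.9774.
B: cos θ_z = cos(32.2° − (4.0°)) = 0.8813.
Ratio A/B = 0.9774 / 0.8813 = 1.1090.

1.109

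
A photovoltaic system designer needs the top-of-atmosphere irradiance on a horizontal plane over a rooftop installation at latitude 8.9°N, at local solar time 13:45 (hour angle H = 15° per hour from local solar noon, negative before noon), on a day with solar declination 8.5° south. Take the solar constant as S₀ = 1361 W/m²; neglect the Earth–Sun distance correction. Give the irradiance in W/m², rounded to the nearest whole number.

Hour angle H = 15° × (13.75 − 12) = 26.25°.
cos θ_z = sin φ sin δ + cos φ cos δ cos H = (0.1547)(-0.1478) + (0.9880)(0.9890)(0.8969) = 0.8535.
Top-of-atmosphere irradiance = S₀ cos θ_z = 1361 × 0.8535 = 1161.61 W/m².

1162 W/m²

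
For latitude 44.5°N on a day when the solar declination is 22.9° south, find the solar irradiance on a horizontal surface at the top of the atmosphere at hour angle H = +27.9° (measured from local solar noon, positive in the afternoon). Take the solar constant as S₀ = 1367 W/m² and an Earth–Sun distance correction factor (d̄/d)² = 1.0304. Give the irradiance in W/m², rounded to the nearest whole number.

cos θ_z = sin(44.5°) sin(-22.9°) + cos(44.5°) cos(-22.9°) cos(27.90°) = -0.2727 + 0.5807 = 0.3080.
Top-of-atmosphere irradiance = S₀ (d̄/d)² cos θ_z = 1367 × 1.0304 × 0.3080 = 433.84 W/m².

434 W/m²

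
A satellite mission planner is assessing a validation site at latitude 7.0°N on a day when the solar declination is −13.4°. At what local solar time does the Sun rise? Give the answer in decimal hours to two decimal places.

The sunset hour angle satisfies cos H_s = −tan φ tan δ = 0.0293, giving H_s = 88.32°.
Sunrise is at 12 − H_s/15 = 12 − 5.888 = 6.112 h local solar time.

6.11 h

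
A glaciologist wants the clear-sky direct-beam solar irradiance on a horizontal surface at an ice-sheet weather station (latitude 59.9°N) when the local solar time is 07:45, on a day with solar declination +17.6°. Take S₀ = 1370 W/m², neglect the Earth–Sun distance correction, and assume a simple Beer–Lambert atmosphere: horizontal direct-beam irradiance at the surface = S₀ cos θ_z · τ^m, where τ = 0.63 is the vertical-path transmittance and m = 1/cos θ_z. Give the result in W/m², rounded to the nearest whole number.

244 W/m²

Hour angle H = 15° × (7.75 − 12) = -63.75°.
With φ = 59.9°, δ = 17.6°, H = -63.75°: sin φ sin δ = 0.2616, cos φ cos δ cos H = 0.2114, so cos θ_z = 0.4730.
Air mass m = 1/cos θ_z = 1/0.4730 = 2.114; τ^m = 0.63^2.114 = 0.3765.
Surface direct beam = 1370 × 0.4730 × 0.3765 = 243.98 W/m².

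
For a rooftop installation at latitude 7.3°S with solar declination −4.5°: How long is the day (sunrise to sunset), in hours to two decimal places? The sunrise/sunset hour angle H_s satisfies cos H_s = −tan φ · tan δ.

12.08 hours

−tan φ tan δ = −(-0.1281)(-0.0787) = -0.0101; H_s = arccos(-0.0101) = 90.58°.
Day length = 2 H_s / 15° h⁻¹ = 181.16° / 15 = 12.077 h.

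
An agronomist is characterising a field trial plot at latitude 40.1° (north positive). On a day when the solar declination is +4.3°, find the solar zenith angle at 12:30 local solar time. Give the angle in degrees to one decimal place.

36.4°

Hour angle H = 15° × (12.5 − 12) = 7.50°.
cos θ_z = sin(40.1°) sin(4.3°) + cos(40.1°) cos(4.3°) cos(7.50°) = 0.0483 + 0.7562 = 0.8045.
θ_z = arccos(0.8045) = 36.44°.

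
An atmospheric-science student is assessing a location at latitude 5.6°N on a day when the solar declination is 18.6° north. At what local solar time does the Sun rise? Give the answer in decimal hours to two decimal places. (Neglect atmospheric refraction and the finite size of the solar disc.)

5.87 h

The sunset hour angle satisfies cos H_s = −tan φ tan δ = -0.0330, giving H_s = 91.89°.
Sunrise is at 12 − H_s/15 = 12 − 6.126 = 5.874 h local solar time.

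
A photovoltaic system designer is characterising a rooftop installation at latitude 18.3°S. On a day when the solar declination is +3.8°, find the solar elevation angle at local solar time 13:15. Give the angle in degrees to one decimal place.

61.2°

Hour angle H = 15° × (13.25 − 12) = 18.75°.
With φ = -18.3°, δ = 3.8°, H = 18.75°: sin φ sin δ = -0.0208, cos φ cos δ cos H = 0.8971, so cos θ_z = 0.8763.
θ_z = arccos(0.8763) = 28.80°, so the elevation is 90° − 28.80° = 61.20°.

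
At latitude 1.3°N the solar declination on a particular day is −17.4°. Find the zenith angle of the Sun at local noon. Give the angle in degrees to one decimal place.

18.7°

At local solar noon the hour angle is zero, so the zenith angle is |φ − δ| = |1.3° − (-17.4°)| = 18.7°.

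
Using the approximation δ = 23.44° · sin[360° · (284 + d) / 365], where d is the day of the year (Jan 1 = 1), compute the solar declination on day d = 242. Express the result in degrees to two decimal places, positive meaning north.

+8.48°

360 × (284 + 242) / 365 = 518.795°; sin(518.795°) = 0.3617.
δ = 23.44 × 0.3617 = 8.478° ≈ +8.48°.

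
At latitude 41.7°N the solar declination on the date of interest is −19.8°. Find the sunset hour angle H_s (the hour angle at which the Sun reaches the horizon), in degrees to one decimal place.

71.3°

cos H_s = −tan(41.7°) · tan(-19.8°) = 0.3208, so H_s = arccos(0.3208) = 71.29°.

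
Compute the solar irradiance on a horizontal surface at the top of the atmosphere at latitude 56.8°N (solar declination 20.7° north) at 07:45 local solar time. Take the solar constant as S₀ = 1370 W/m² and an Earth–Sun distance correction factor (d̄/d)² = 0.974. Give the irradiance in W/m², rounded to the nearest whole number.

Hour angle H = 15° × (7.75 − 12) = -63.75°.
cos θ_z = sin φ sin δ + cos φ cos δ cos H = (0.8368)(0.3535) + (0.5476)(0.9354)(0.4423) = 0.5224.
Top-of-atmosphere irradiance = S₀ (d̄/d)² cos θ_z = 1370 × 0.974 × 0.5224 = 697.08 W/m².

697 W/m²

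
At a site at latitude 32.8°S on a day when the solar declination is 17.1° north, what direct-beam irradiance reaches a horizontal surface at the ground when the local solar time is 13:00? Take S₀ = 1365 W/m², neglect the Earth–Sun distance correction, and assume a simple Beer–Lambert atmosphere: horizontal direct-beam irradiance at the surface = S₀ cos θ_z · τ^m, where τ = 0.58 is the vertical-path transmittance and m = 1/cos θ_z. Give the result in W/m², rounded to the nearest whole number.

348 W/m²

Hour angle H = 15° × (13 − 12) = 15.00°.
cos θ_z = sin(-32.8°) sin(17.1°) + cos(-32.8°) cos(17.1°) cos(15.00°) = -0.1593 + 0.7760 = 0.6167.
Air mass m = 1/cos θ_z = 1/0.6167 = 1.622; τ^m = 0.58^1.622 = 0.4133.
Surface direct beam = 1365 × 0.6167 × 0.4133 = 347.91 W/m².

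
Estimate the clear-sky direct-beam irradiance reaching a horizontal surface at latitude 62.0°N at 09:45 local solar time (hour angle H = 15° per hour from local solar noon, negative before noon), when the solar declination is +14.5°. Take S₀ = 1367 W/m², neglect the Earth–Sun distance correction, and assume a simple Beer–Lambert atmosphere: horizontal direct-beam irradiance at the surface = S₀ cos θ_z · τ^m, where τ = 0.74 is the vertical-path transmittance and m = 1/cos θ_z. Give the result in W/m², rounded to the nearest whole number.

495 W/m²

Hour angle H = 15° × (9.75 − 12) = -33.75°.
With φ = 62.0°, δ = 14.5°, H = -33.75°: sin φ sin δ = 0.2211, cos φ cos δ cos H = 0.3779, so cos θ_z = 0.5990.
Air mass m = 1/cos θ_z = 1/0.5990 = 1.669; τ^m = 0.74^1.669 = 0.6050.
Surface direct beam = 1367 × 0.5990 × 0.6050 = 495.39 W/m².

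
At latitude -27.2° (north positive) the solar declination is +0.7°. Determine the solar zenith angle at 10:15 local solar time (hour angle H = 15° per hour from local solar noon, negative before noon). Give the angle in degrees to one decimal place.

Hour angle H = 15° × (10.25 − 12) = -26.25°.
cos θ_z = sin φ sin δ + cos φ cos δ cos H = (-0.4571)(0.0122) + (0.8894)(0.9999)(0.8969) = 0.7920.
θ_z = arccos(0.7920) = 37.63°.

37.6°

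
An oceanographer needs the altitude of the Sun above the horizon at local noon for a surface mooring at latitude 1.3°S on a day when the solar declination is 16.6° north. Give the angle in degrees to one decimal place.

72.1°

At local solar noon the hour angle is zero, so the elevation is 90° − |φ − δ| = 90° − |-1.3° − (16.6°)| = 90° − 17.9° = 72.1°.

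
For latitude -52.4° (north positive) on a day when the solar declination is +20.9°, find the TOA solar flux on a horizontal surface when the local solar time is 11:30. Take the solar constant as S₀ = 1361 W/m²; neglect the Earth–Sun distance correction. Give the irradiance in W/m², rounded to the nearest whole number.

384 W/m²

Hour angle H = 15° × (11.5 − 12) = -7.50°.
cos θ_z = sin φ sin δ + cos φ cos δ cos H = (-0.7923)(0.3567) + (0.6101)(0.9342)(0.9914) = 0.2824.
Top-of-atmosphere irradiance = S₀ cos θ_z = 1361 × 0.2824 = 384.35 W/m².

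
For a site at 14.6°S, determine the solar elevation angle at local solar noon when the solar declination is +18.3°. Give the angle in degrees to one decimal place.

57.1°

At local solar noon the hour angle is zero, so the elevation is 90° − |φ − δ| = 90° − |-14.6° − (18.3°)| = 90° − 32.9° = 57.1°.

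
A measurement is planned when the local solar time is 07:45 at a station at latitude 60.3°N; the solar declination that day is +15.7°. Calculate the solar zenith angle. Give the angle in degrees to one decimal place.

Hour angle H = 15° × (7.75 − 12) = -63.75°.
With φ = 60.3°, δ = 15.7°, H = -63.75°: sin φ sin δ = 0.2351, cos φ cos δ cos H = 0.2110, so cos θ_z = 0.4461.
θ_z = arccos(0.4461) = 63.51°.

63.5°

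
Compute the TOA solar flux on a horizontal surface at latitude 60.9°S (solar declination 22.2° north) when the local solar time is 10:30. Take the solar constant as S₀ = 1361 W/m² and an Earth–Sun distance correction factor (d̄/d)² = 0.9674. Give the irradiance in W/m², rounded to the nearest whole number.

113 W/m²

Hour angle H = 15° × (10.5 − 12) = -22.50°.
With φ = -60.9°, δ = 22.2°, H = -22.50°: sin φ sin δ = -0.3301, cos φ cos δ cos H = 0.4160, so cos θ_z = 0.0859.
Top-of-atmosphere irradiance = S₀ (d̄/d)² cos θ_z = 1361 × 0.9674 × 0.0859 = 113.10 W/m².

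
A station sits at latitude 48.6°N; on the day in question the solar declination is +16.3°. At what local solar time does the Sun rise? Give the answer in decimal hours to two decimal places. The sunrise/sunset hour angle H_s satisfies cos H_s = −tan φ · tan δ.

4.71 h

−tan φ tan δ = −(1.1343)(0.2924) = -0.3317; H_s = arccos(-0.3317) = 109.37°.
Sunrise is at 12 − H_s/15 = 12 − 7.291 = 4.709 h local solar time.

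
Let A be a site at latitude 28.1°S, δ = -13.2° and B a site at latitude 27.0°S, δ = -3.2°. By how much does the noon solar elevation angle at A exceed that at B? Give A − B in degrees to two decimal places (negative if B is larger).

+8.90°

A: 90° − |-28.1 − (-13.2)| = 75.10°.
B: 90° − |-27.0 − (-3.2)| = 66.20°.
A − B = 75.10 − 66.20 = 8.90°.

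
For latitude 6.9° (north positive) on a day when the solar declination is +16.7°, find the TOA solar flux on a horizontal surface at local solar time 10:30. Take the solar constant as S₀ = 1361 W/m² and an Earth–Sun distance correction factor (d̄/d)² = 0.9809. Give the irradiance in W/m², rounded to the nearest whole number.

Hour angle H = 15° × (10.5 − 12) = -22.50°.
cos θ_z = sin(6.9°) sin(16.7°) + cos(6.9°) cos(16.7°) cos(-22.50°) = 0.0345 + 0.8785 = 0.9130.
Top-of-atmosphere irradiance = S₀ (d̄/d)² cos θ_z = 1361 × 0.9809 × 0.9130 = 1218.86 W/m².

1219 W/m²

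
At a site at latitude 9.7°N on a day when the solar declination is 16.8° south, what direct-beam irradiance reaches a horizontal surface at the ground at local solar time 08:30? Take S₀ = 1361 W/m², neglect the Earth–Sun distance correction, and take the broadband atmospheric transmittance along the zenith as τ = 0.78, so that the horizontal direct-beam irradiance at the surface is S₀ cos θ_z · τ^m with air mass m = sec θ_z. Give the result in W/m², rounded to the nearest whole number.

Hour angle H = 15° × (8.5 − 12) = -52.50°.
With φ = 9.7°, δ = -16.8°, H = -52.50°: sin φ sin δ = -0.0487, cos φ cos δ cos H = 0.5744, so cos θ_z = 0.5257.
Air mass m = 1/cos θ_z = 1/0.5257 = 1.902; τ^m = 0.78^1.902 = 0.6234.
Surface direct beam = 1361 × 0.5257 × 0.6234 = 446.03 W/m².

446 W/m²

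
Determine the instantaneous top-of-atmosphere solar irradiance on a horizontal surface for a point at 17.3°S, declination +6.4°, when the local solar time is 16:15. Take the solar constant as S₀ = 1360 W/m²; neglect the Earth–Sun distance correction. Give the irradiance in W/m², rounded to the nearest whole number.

Hour angle H = 15° × (16.25 − 12) = 63.75°.
cos θ_z = sin(-17.3°) sin(6.4°) + cos(-17.3°) cos(6.4°) cos(63.75°) = -0.0331 + 0.4196 = 0.3865.
Top-of-atmosphere irradiance = S₀ cos θ_z = 1360 × 0.3865 = 525.64 W/m².

526 W/m²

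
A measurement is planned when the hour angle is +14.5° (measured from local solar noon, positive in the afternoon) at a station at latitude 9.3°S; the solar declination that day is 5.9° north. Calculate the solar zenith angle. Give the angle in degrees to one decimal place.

cos θ_z = sin(-9.3°) sin(5.9°) + cos(-9.3°) cos(5.9°) cos(14.50°) = -0.0166 + 0.9504 = 0.9338.
θ_z = arccos(0.9338) = 20.96°.

21.0°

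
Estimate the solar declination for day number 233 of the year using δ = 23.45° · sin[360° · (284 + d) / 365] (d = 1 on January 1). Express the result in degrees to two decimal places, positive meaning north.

+11.75°

360 × (284 + 233) / 365 = 509.918°; sin(509.918°) = 0.5012.
δ = 23.45 × 0.5012 = 11.753° ≈ +11.75°.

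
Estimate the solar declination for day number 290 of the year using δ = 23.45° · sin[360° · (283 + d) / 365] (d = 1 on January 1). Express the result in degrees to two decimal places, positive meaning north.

-9.97°

360 × (283 + 290) / 365 = 565.151°; sin(565.151°) = -0.4250.
δ = 23.45 × -0.4250 = -9.966° ≈ -9.97°.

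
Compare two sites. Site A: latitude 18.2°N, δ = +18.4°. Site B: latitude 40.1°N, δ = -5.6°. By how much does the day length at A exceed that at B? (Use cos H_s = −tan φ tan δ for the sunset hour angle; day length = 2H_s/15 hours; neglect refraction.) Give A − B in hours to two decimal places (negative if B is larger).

+1.47 h

A: H_s = arccos(−tan 18.2° · tan 18.4°) = 96.28°, so 2H_s/15 = 12.8373 h.
B: H_s = arccos(−tan 40.1° · tan -5.6°) = 85.26°, so 2H_s/15 = 11.3680 h.
A − B = 12.8373 − 11.3680 = 1.4693 h.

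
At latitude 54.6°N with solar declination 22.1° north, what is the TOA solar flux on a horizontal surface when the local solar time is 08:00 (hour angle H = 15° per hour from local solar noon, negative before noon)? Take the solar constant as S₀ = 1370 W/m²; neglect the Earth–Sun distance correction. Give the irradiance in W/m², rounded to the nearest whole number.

Hour angle H = 15° × (8 − 12) = -60.00°.
With φ = 54.6°, δ = 22.1°, H = -60.00°: sin φ sin δ = 0.3067, cos φ cos δ cos H = 0.2684, so cos θ_z = 0.5751.
Top-of-atmosphere irradiance = S₀ cos θ_z = 1370 × 0.5751 = 787.89 W/m².

788 W/m²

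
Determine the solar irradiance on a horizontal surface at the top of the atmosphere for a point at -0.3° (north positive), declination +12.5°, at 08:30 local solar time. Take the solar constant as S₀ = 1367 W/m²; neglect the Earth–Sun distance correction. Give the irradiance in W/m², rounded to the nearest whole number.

Hour angle H = 15° × (8.5 − 12) = -52.50°.
cos θ_z = sin φ sin δ + cos φ cos δ cos H = (-0.0052)(0.2164) + (1.0000)(0.9763)(0.6088) = 0.5932.
Top-of-atmosphere irradiance = S₀ cos θ_z = 1367 × 0.5932 = 810.90 W/m².

811 W/m²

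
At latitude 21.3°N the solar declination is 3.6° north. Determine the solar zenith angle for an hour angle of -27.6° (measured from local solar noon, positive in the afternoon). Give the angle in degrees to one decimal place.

32.1°

cos θ_z = sin φ sin δ + cos φ cos δ cos H = (0.3633)(0.0628) + (0.9317)(0.9980)(0.8862) = 0.8468.
θ_z = arccos(0.8468) = 32.13°.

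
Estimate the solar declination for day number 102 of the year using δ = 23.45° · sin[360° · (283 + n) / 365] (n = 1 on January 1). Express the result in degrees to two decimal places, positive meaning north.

+7.91°

360 × (283 + 102) / 365 = 379.726°; sin(379.726°) = 0.3375.
δ = 23.45 × 0.3375 = 7.914° ≈ +7.91°.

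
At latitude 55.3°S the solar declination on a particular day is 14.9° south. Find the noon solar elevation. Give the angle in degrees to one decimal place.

49.6°

At local solar noon the hour angle is zero, so the elevation is 90° − |φ − δ| = 90° − |-55.3° − (-14.9°)| = 90° − 40.4° = 49.6°.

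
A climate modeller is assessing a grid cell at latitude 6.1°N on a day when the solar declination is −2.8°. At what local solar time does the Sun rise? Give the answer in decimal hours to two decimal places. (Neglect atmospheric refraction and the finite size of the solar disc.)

6.02 h

The sunset hour angle satisfies cos H_s = −tan φ tan δ = 0.0052, giving H_s = 89.70°.
Sunrise is at 12 − H_s/15 = 12 − 5.980 = 6.020 h local solar time.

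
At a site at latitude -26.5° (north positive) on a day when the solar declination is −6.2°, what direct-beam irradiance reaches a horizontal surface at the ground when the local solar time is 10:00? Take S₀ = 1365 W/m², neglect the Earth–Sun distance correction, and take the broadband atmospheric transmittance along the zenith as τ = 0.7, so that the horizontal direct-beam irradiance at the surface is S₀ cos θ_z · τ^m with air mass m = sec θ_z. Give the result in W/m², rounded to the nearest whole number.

723 W/m²

Hour angle H = 15° × (10 − 12) = -30.00°.
cos θ_z = sin(-26.5°) sin(-6.2°) + cos(-26.5°) cos(-6.2°) cos(-30.00°) = 0.0482 + 0.7705 = 0.8187.
Air mass m = 1/cos θ_z = 1/0.8187 = 1.221; τ^m = 0.7^1.221 = 0.6469.
Surface direct beam = 1365 × 0.8187 × 0.6469 = 722.93 W/m².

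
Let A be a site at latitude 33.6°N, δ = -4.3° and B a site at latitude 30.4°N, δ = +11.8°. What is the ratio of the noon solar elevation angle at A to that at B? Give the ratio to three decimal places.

0.730

A: 90° − |33.6 − (-4.3)| = 52.10°.
B: 90° − |30.4 − (11.8)| = 71.40°.
Ratio A/B = 52.1000 / 71.4000 = 0.7297.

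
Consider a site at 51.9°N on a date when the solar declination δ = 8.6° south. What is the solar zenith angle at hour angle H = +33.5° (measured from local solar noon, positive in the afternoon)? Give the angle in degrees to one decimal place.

67.0°

cos θ_z = sin φ sin δ + cos φ cos δ cos H = (0.7869)(-0.1495) + (0.6170)(0.9888)(0.8339) = 0.3911.
θ_z = arccos(0.3911) = 66.98°.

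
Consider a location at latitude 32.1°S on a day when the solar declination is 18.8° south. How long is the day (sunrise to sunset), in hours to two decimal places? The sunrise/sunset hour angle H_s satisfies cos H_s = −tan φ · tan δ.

13.64 hours

−tan φ tan δ = −(-0.6273)(-0.3404) = -0.2135; H_s = arccos(-0.2135) = 102.33°.
Day length = 2 H_s / 15° h⁻¹ = 204.66° / 15 = 13.644 h.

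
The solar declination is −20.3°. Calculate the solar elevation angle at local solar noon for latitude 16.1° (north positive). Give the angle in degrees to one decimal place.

53.6°

At local solar noon the hour angle is zero, so the elevation is 90° − |φ − δ| = 90° − |16.1° − (-20.3°)| = 90° − 36.4° = 53.6°.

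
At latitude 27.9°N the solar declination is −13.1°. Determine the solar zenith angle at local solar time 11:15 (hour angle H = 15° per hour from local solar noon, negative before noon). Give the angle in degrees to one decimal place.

Hour angle H = 15° × (11.25 − 12) = -11.25°.
cos θ_z = sin(27.9°) sin(-13.1°) + cos(27.9°) cos(-13.1°) cos(-11.25°) = -0.1061 + 0.8442 = 0.7381.
θ_z = arccos(0.7381) = 42.43°.

42.4°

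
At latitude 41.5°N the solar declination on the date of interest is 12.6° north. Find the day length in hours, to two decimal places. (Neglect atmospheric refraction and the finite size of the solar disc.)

cos H_s = −tan(41.5°) · tan(12.6°) = -0.1978, so H_s = arccos(-0.1978) = 101.41°.
Day length = 2 H_s / 15° h⁻¹ = 202.82° / 15 = 13.521 h.

13.52 hours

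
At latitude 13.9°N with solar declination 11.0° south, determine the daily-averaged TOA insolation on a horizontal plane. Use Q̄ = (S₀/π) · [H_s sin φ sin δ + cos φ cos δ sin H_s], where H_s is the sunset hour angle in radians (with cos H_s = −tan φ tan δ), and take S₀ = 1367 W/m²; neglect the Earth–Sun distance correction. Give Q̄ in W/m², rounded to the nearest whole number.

384 W/m²

The sunset hour angle satisfies cos H_s = −tan φ tan δ = 0.0481, giving H_s = 87.24°. In radians, H_s = 1.5226.
H_s sin φ sin δ = 1.5226 × 0.2402 × -0.1908 = -0.0698.
cos φ cos δ sin H_s = 0.9707 × 0.9816 × 0.9988 = 0.9517.
Q̄ = (1367/π) × (-0.0698 + 0.9517) = 435.13 × 0.8819 = 383.74 W/m².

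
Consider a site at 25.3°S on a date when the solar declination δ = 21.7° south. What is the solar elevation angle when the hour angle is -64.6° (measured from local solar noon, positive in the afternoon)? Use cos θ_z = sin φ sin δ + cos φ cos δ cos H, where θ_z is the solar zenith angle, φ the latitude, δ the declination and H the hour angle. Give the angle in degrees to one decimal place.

cos θ_z = sin φ sin δ + cos φ cos δ cos H = (-0.4274)(-0.3697) + (0.9041)(0.9291)(0.4289) = 0.5183.
θ_z = arccos(0.5183) = 58.78°, so the elevation is 90° − 58.78° = 31.22°.

31.2°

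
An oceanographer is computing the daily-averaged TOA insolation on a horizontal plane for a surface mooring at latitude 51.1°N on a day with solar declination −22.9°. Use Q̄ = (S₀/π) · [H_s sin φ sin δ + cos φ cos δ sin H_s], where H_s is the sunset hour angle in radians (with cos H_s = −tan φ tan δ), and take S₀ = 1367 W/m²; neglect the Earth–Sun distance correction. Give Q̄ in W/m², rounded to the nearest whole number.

80 W/m²

The sunset hour angle satisfies cos H_s = −tan φ tan δ = 0.5235, giving H_s = 58.43°. In radians, H_s = 1.0198.
H_s sin φ sin δ = 1.0198 × 0.7782 × -0.3891 = -0.3088.
cos φ cos δ sin H_s = 0.6280 × 0.9212 × 0.8520 = 0.4929.
Q̄ = (1367/π) × (-0.3088 + 0.4929) = 435.13 × 0.1841 = 80.11 W/m².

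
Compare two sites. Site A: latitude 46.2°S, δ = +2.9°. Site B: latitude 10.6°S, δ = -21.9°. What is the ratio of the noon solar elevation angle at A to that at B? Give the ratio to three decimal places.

0.520

A: 90° − |-46.2 − (2.9)| = 40.90°.
B: 90° − |-10.6 − (-21.9)| = 78.70°.
Ratio A/B = 40.9000 / 78.7000 = 0.5197.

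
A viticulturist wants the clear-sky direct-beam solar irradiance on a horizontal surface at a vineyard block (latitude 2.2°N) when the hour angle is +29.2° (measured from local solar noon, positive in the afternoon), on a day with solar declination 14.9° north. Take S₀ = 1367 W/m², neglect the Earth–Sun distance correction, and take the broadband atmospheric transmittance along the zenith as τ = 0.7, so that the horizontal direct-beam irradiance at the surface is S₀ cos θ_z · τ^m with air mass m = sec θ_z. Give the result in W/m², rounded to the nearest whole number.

cos θ_z = sin(2.2°) sin(14.9°) + cos(2.2°) cos(14.9°) cos(29.20°) = 0.0099 + 0.8429 = 0.8528.
Air mass m = 1/cos θ_z = 1/0.8528 = 1.173; τ^m = 0.7^1.173 = 0.6581.
Surface direct beam = 1367 × 0.8528 × 0.6581 = 767.20 W/m².

767 W/m²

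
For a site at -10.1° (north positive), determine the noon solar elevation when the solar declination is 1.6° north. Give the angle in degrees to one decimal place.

78.3°

At local solar noon the hour angle is zero, so the elevation is 90° − |φ − δ| = 90° − |-10.1° − (1.6°)| = 90° − 11.7° = 78.3°.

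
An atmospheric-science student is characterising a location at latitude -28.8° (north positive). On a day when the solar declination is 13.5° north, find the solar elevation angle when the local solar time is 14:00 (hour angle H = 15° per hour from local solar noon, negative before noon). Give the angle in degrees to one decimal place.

38.7°

Hour angle H = 15° × (14 − 12) = 30.00°.
With φ = -28.8°, δ = 13.5°, H = 30.00°: sin φ sin δ = -0.1125, cos φ cos δ cos H = 0.7379, so cos θ_z = 0.6254.
θ_z = arccos(0.6254) = 51.29°, so the elevation is 90° − 51.29° = 38.71°.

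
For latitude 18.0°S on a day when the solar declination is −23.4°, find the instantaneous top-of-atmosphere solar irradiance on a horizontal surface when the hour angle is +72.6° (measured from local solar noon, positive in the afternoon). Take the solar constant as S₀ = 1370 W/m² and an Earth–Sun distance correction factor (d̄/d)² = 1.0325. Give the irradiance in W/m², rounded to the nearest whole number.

cos θ_z = sin φ sin δ + cos φ cos δ cos H = (-0.3090)(-0.3971) + (0.9511)(0.9178)(0.2990) = 0.3837.
Top-of-atmosphere irradiance = S₀ (d̄/d)² cos θ_z = 1370 × 1.0325 × 0.3837 = 542.75 W/m².

543 W/m²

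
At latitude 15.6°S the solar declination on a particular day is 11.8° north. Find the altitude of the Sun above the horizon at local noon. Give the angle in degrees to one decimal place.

62.6°

At local solar noon the hour angle is zero, so the elevation is 90° − |φ − δ| = 90° − |-15.6° − (11.8°)| = 90° − 27.4° = 62.6°.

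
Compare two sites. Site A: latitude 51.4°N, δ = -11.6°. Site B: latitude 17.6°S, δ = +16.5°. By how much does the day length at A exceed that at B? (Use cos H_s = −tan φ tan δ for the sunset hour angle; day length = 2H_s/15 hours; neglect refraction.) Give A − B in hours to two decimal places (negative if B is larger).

-1.27 h

A: H_s = arccos(−tan 51.4° · tan -11.6°) = 75.10°, so 2H_s/15 = 10.0133 h.
B: H_s = arccos(−tan -17.6° · tan 16.5°) = 84.61°, so 2H_s/15 = 11.2813 h.
A − B = 10.0133 − 11.2813 = -1.2680 h.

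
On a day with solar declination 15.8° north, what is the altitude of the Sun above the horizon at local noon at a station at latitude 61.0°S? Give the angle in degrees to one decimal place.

At local solar noon the hour angle is zero, so the elevation is 90° − |φ − δ| = 90° − |-61.0° − (15.8°)| = 90° − 76.8° = 13.2°.

13.2°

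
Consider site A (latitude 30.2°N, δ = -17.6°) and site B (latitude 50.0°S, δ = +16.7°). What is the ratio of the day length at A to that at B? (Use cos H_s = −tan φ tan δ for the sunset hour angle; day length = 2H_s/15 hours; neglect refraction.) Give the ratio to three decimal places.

1.149

A: H_s = arccos(−tan 30.2° · tan -17.6°) = 79.36°, so 2H_s/15 = 10.5813 h.
B: H_s = arccos(−tan -50.0° · tan 16.7°) = 69.05°, so 2H_s/15 = 9.2067 h.
Ratio A/B = 10.5813 / 9.2067 = 1.1493.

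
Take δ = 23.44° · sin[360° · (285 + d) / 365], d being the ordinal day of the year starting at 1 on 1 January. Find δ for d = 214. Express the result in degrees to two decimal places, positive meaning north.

360 × (285 + 214) / 365 = 492.164°; sin(492.164°) = 0.7412.
δ = 23.44 × 0.7412 = 17.374° ≈ +17.37°.

+17.37°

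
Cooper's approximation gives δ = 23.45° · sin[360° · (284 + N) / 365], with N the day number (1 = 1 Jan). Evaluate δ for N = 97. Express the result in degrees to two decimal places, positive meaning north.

360 × (284 + 97) / 365 = 375.781°; sin(375.781°) = 0.2720.
δ = 23.45 × 0.2720 = 6.378° ≈ +6.38°.

+6.38°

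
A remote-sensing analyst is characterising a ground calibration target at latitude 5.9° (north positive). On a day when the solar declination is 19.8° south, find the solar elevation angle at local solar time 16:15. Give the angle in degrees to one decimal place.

Hour angle H = 15° × (16.25 − 12) = 63.75°.
With φ = 5.9°, δ = -19.8°, H = 63.75°: sin φ sin δ = -0.0348, cos φ cos δ cos H = 0.4139, so cos θ_z = 0.3791.
θ_z = arccos(0.3791) = 67.72°, so the elevation is 90° − 67.72° = 22.28°.

22.3°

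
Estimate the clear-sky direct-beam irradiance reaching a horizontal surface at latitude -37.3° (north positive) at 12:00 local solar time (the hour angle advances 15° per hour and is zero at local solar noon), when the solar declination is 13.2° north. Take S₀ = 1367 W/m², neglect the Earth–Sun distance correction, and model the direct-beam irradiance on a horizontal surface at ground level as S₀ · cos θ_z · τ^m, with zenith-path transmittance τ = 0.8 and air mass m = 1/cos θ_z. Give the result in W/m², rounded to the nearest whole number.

Hour angle H = 15° × (12 − 12) = 0.00°.
With φ = -37.3°, δ = 13.2°, H = 0.00°: sin φ sin δ = -0.1384, cos φ cos δ cos H = 0.7745, so cos θ_z = 0.6361.
Air mass m = 1/cos θ_z = 1/0.6361 = 1.572; τ^m = 0.8^1.572 = 0.7041.
Surface direct beam = 1367 × 0.6361 × 0.7041 = 612.25 W/m².

612 W/m²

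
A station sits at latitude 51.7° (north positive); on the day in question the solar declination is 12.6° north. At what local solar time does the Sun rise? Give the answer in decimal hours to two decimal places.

4.90 h

The sunset hour angle satisfies cos H_s = −tan φ tan δ = -0.2830, giving H_s = 106.44°.
Sunrise is at 12 − H_s/15 = 12 − 7.096 = 4.904 h local solar time.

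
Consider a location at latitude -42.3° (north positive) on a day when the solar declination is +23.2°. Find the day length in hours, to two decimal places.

8.94 hours

−tan φ tan δ = −(-0.9099)(0.4286) = 0.3900; H_s = arccos(0.3900) = 67.05°.
Day length = 2 H_s / 15° h⁻¹ = 134.10° / 15 = 8.940 h.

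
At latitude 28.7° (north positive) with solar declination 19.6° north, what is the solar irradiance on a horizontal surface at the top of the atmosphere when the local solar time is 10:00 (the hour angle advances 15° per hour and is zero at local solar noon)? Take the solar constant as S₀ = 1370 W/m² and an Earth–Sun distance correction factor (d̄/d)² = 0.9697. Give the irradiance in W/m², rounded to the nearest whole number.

1165 W/m²

Hour angle H = 15° × (10 − 12) = -30.00°.
With φ = 28.7°, δ = 19.6°, H = -30.00°: sin φ sin δ = 0.1611, cos φ cos δ cos H = 0.7156, so cos θ_z = 0.8767.
Top-of-atmosphere irradiance = S₀ (d̄/d)² cos θ_z = 1370 × 0.9697 × 0.8767 = 1164.69 W/m².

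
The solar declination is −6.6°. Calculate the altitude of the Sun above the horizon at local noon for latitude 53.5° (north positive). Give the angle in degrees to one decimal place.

At local solar noon the hour angle is zero, so the elevation is 90° − |φ − δ| = 90° − |53.5° − (-6.6°)| = 90° − 60.1° = 29.9°.

29.9°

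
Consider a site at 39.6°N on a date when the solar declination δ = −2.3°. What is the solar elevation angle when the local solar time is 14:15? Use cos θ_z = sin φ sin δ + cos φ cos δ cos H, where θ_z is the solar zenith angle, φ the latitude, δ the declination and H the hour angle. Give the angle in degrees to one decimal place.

Hour angle H = 15° × (14.25 − 12) = 33.75°.
cos θ_z = sin(39.6°) sin(-2.3°) + cos(39.6°) cos(-2.3°) cos(33.75°) = -0.0256 + 0.6401 = 0.6145.
θ_z = arccos(0.6145) = 52.08°, so the elevation is 90° − 52.08° = 37.92°.

37.9°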